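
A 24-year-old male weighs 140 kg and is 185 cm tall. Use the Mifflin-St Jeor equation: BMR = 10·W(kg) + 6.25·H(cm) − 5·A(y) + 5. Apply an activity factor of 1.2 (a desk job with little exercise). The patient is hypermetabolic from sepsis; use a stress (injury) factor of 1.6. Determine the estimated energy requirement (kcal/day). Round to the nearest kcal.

Mifflin-St Jeor (male): BMR = 10(140) + 6.25(185) − 5(24) + 5 = 1400 + 1156.25 − 120 + 5 = 2441.25 kcal/day.
TEE = BMR × activity factor = 2441.25 × 1.2 = 2929.5 kcal/day.
Apply stress factor: 2929.5 × 1.6 = 4687.2 kcal/day.

4687 kcal/day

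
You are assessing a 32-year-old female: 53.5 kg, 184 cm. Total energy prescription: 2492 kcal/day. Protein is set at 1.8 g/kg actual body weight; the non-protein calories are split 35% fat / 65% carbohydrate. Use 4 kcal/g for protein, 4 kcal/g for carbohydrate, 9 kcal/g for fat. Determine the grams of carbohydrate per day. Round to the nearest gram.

Protein = 1.8 × 53.5 = 96.3 g → 96.3 × 4 = 385.2 kcal.
Non-protein calories = 2492 − 385.2 = 2106.8 kcal.
Fat: 35% × 2106.8 = 737.38 kcal; carbohydrate: 1369.42 kcal.
Carbohydrate: 1369.42 kcal ÷ 4 kcal/g = 342.355 g.

342 g/day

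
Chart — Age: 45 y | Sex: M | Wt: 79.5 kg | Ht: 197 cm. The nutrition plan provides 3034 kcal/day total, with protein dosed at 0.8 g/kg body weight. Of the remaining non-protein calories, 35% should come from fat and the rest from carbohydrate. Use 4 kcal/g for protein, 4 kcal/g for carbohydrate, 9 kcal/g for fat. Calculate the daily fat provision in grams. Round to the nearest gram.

Protein = 0.8 × 79.5 = 63.6 g → 63.6 × 4 = 254.4 kcal.
Non-protein calories = 3034 − 254.4 = 2779.6 kcal.
Fat: 35% × 2779.6 = 972.86 kcal; carbohydrate: 1806.74 kcal.
Fat: 972.86 kcal ÷ 9 kcal/g = 108.0956 g.

108 g/day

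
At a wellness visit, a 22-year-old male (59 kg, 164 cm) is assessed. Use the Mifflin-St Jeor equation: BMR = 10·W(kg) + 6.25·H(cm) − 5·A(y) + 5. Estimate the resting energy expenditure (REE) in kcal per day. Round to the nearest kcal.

1510 kcal per day

Mifflin-St Jeor (male): BMR = 10(59) + 6.25(164) − 5(22) + 5 = 590 + 1025 − 110 + 5 = 1510 kcal/day.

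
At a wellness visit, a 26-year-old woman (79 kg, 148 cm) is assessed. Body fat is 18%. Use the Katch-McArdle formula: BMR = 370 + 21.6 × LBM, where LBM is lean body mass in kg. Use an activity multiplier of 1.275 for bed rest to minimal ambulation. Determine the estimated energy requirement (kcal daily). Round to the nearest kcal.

LBM = 79 × (1 − 0.18) = 64.78 kg. Katch-McArdle: BMR = 370 + 21.6 × 64.78 = 1769.248 kcal/day.
TEE = BMR × activity factor = 1769.248 × 1.275 = 2255.7912 kcal/day.

2256 kcal daily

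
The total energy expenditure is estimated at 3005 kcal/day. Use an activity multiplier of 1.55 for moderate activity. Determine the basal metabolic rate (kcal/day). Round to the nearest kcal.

BMR = TEE ÷ activity factor = 3005 ÷ 1.55 = 1938.7097 kcal/day.

1939 kcal/day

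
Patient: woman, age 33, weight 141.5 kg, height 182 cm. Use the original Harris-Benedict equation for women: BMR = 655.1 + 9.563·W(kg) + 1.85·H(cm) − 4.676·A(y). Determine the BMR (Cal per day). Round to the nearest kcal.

Harris-Benedict: BMR = 655.1 + 9.563(141.5) + 1.85(182) − 4.676(33) = 2190.6565 kcal/day.

2191 Cal per day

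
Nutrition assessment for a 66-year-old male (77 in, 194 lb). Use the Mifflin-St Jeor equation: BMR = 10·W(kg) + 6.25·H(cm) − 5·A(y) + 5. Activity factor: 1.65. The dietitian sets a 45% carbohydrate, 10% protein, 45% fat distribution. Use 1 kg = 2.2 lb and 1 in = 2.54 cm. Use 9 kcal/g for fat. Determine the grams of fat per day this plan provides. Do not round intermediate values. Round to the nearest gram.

147 g/day

Convert to metric: weight = 194 ÷ 2.2 = 88.1818 kg; height = 77 × 2.54 = 195.58 cm.
Mifflin-St Jeor (male): BMR = 10(88.1818) + 6.25(195.58) − 5(66) + 5 = 881.8182 + 1222.375 − 330 + 5 = 1779.1932 kcal/day.
TEE = 1779.1932 × 1.65 = 2935.6688 kcal/day.
Fat energy = 45% × 2935.6688 = 1321.0509 kcal.
Fat = 1321.0509 ÷ 9 kcal/g = 146.7834 g.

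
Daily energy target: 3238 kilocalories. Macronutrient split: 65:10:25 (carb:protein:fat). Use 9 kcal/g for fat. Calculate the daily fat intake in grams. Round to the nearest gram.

Fat energy = 25% × 3238 = 809.5 kcal.
At 9 kcal/g: 809.5 ÷ 9 = 89.9444 g.

90 g/day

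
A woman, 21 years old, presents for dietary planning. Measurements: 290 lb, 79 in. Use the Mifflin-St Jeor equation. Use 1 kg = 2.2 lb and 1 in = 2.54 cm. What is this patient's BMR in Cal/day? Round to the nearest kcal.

2306 Cal/day

Convert to metric: weight = 290 ÷ 2.2 = 131.8182 kg; height = 79 × 2.54 = 200.66 cm.
Mifflin-St Jeor (female): BMR = 10(131.8182) + 6.25(200.66) − 5(21) − 161 = 1318.1818 + 1254.125 − 105 − 161 = 2306.3068 kcal/day.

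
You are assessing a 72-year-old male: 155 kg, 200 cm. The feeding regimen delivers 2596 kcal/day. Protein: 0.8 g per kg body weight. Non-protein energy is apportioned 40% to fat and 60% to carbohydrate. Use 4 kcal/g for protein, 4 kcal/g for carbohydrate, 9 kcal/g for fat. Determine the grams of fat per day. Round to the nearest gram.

Protein = 0.8 × 155 = 124 g → 124 × 4 = 496 kcal.
Non-protein calories = 2596 − 496 = 2100 kcal.
Fat: 40% × 2100 = 840 kcal; carbohydrate: 1260 kcal.
Fat: 840 kcal ÷ 9 kcal/g = 93.3333 g.

93 g/day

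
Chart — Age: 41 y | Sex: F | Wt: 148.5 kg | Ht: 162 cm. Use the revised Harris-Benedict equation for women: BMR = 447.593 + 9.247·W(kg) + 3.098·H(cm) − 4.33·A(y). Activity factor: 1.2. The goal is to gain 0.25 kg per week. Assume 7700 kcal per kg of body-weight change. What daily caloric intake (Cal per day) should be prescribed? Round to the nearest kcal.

Harris-Benedict: BMR = 447.593 + 9.247(148.5) + 3.098(162) − 4.33(41) = 2145.1185 kcal/day.
TEE = 2145.1185 × 1.2 = 2574.1422 kcal/day.
Required daily surplus = 0.25 × 7700 ÷ 7 = 275 kcal/day.
Target intake = 2574.1422 + 275 = 2849.1422 kcal/day.

2849 Cal per day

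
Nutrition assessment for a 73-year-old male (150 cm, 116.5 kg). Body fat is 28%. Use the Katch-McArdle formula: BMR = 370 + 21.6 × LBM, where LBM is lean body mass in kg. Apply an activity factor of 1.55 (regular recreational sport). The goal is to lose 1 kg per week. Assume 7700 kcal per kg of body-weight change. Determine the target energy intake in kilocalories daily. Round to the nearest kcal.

LBM = 116.5 × (1 − 0.28) = 83.88 kg. Katch-McArdle: BMR = 370 + 21.6 × 83.88 = 2181.808 kcal/day.
TEE = 2181.808 × 1.55 = 3381.8024 kcal/day.
Required daily deficit = 1 × 7700 ÷ 7 = 1100 kcal/day.
Target intake = 3381.8024 − 1100 = 2281.8024 kcal/day.

2282 kilocalories daily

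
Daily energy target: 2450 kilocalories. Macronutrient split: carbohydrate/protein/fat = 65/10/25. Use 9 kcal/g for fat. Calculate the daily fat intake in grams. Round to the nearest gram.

Fat energy = 25% × 2450 = 612.5 kcal.
At 9 kcal/g: 612.5 ÷ 9 = 68.0556 g.

68 g/day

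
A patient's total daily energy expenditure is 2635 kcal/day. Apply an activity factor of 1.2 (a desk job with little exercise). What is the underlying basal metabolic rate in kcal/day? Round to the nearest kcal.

BMR = TEE ÷ activity factor = 2635 ÷ 1.2 = 2195.8333 kcal/day.

2196 kcal/day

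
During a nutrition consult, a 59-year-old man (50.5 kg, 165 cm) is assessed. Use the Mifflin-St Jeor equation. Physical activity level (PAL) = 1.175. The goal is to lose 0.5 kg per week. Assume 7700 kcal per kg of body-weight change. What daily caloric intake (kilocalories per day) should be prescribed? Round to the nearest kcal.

Mifflin-St Jeor (male): BMR = 10(50.5) + 6.25(165) − 5(59) + 5 = 505 + 1031.25 − 295 + 5 = 1246.25 kcal/day.
TEE = 1246.25 × 1.175 = 1464.3438 kcal/day.
Required daily deficit = 0.5 × 7700 ÷ 7 = 550 kcal/day.
Target intake = 1464.3438 − 550 = 914.3438 kcal/day.

914 kilocalories per day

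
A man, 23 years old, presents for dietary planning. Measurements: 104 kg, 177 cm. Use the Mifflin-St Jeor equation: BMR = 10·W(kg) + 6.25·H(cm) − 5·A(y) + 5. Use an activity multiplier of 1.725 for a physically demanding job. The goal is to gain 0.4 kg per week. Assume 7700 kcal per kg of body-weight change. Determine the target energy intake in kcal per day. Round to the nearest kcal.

Mifflin-St Jeor (male): BMR = 10(104) + 6.25(177) − 5(23) + 5 = 1040 + 1106.25 − 115 + 5 = 2036.25 kcal/day.
TEE = 2036.25 × 1.725 = 3512.5313 kcal/day.
Required daily surplus = 0.4 × 7700 ÷ 7 = 440 kcal/day.
Target intake = 3512.5313 + 440 = 3952.5313 kcal/day.

3953 kcal per day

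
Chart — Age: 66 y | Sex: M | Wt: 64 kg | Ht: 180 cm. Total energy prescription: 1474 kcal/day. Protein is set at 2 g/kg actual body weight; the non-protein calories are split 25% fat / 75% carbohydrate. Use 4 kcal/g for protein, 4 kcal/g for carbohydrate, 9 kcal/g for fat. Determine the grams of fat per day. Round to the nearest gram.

Protein = 2 × 64 = 128 g → 128 × 4 = 512 kcal.
Non-protein calories = 1474 − 512 = 962 kcal.
Fat: 25% × 962 = 240.5 kcal; carbohydrate: 721.5 kcal.
Fat: 240.5 kcal ÷ 9 kcal/g = 26.7222 g.

27 g/day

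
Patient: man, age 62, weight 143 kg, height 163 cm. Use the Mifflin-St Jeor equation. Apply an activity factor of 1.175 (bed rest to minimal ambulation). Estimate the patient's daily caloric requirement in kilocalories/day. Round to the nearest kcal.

2519 kilocalories/day

Mifflin-St Jeor (male): BMR = 10(143) + 6.25(163) − 5(62) + 5 = 1430 + 1018.75 − 310 + 5 = 2143.75 kcal/day.
TEE = BMR × activity factor = 2143.75 × 1.175 = 2518.9063 kcal/day.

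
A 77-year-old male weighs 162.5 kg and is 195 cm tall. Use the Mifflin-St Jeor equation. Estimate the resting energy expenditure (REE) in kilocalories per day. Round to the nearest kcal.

Mifflin-St Jeor (male): BMR = 10(162.5) + 6.25(195) − 5(77) + 5 = 1625 + 1218.75 − 385 + 5 = 2463.75 kcal/day.

2464 kilocalories per day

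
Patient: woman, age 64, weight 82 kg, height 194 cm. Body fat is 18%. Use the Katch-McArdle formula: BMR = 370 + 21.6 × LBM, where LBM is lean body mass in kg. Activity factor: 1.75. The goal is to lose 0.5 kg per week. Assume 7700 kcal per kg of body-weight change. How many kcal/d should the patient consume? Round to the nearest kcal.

2639 kcal/d

LBM = 82 × (1 − 0.18) = 67.24 kg. Katch-McArdle: BMR = 370 + 21.6 × 67.24 = 1822.384 kcal/day.
TEE = 1822.384 × 1.75 = 3189.172 kcal/day.
Required daily deficit = 0.5 × 7700 ÷ 7 = 550 kcal/day.
Target intake = 3189.172 − 550 = 2639.172 kcal/day.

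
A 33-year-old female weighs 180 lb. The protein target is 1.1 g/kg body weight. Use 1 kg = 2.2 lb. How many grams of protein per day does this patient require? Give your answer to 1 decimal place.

Weight in kg = 180 ÷ 2.2 = 81.8182 kg.
Protein = 1.1 g/kg × 81.8182 kg = 90 g/day.

90.0 g/day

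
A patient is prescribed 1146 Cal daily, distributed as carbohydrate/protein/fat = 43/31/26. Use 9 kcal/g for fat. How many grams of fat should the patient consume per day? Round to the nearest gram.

33 g/day

Fat energy = 26% × 1146 = 297.96 kcal.
At 9 kcal/g: 297.96 ÷ 9 = 33.1067 g.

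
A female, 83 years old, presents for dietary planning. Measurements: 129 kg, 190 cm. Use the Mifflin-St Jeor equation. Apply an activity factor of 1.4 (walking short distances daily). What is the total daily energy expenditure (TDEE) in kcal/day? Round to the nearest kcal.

Mifflin-St Jeor (female): BMR = 10(129) + 6.25(190) − 5(83) − 161 = 1290 + 1187.5 − 415 − 161 = 1901.5 kcal/day.
TEE = BMR × activity factor = 1901.5 × 1.4 = 2662.1 kcal/day.

2662 kcal/day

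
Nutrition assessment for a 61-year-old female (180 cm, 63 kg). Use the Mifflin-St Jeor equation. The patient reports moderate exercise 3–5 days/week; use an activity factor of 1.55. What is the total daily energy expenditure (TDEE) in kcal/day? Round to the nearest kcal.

1998 kcal/day

Mifflin-St Jeor (female): BMR = 10(63) + 6.25(180) − 5(61) − 161 = 630 + 1125 − 305 − 161 = 1289 kcal/day.
TEE = BMR × activity factor = 1289 × 1.55 = 1997.95 kcal/day.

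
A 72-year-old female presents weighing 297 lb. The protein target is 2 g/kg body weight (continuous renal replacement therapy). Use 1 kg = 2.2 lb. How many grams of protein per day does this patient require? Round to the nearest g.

Weight in kg = 297 ÷ 2.2 = 135 kg.
Protein = 2 g/kg × 135 kg = 270 g/day.

270 g/day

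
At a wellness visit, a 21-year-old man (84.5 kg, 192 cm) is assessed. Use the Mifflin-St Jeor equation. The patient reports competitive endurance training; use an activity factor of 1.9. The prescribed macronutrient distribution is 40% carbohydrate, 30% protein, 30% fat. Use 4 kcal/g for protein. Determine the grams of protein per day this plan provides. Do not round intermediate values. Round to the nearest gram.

277 g/day

Mifflin-St Jeor (male): BMR = 10(84.5) + 6.25(192) − 5(21) + 5 = 845 + 1200 − 105 + 5 = 1945 kcal/day.
TEE = 1945 × 1.9 = 3695.5 kcal/day.
Protein energy = 30% × 3695.5 = 1108.65 kcal.
Protein = 1108.65 ÷ 4 kcal/g = 277.1625 g.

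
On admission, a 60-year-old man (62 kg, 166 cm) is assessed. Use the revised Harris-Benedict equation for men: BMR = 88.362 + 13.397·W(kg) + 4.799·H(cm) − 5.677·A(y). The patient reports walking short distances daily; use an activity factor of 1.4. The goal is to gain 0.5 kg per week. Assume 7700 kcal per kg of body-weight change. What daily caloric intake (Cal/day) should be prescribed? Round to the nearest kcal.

2475 Cal/day

Harris-Benedict: BMR = 88.362 + 13.397(62) + 4.799(166) − 5.677(60) = 1374.99 kcal/day.
TEE = 1374.99 × 1.4 = 1924.986 kcal/day.
Required daily surplus = 0.5 × 7700 ÷ 7 = 550 kcal/day.
Target intake = 1924.986 + 550 = 2474.986 kcal/day.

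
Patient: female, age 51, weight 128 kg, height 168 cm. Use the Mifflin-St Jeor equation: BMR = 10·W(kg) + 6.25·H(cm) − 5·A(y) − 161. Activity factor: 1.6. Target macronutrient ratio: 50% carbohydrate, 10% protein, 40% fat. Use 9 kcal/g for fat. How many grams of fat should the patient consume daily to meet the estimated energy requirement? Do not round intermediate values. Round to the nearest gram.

136 g/day

Mifflin-St Jeor (female): BMR = 10(128) + 6.25(168) − 5(51) − 161 = 1280 + 1050 − 255 − 161 = 1914 kcal/day.
TEE = 1914 × 1.6 = 3062.4 kcal/day.
Fat energy = 40% × 3062.4 = 1224.96 kcal.
Fat = 1224.96 ÷ 9 kcal/g = 136.1067 g.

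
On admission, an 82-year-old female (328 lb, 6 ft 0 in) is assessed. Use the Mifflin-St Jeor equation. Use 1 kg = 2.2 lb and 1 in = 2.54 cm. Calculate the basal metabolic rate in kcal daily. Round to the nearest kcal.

Convert to metric: weight = 328 ÷ 2.2 = 149.0909 kg; height = (6×12 + 0) × 2.54 = 72 × 2.54 = 182.88 cm.
Mifflin-St Jeor (female): BMR = 10(149.0909) + 6.25(182.88) − 5(82) − 161 = 1490.9091 + 1143 − 410 − 161 = 2062.9091 kcal/day.

2063 kcal daily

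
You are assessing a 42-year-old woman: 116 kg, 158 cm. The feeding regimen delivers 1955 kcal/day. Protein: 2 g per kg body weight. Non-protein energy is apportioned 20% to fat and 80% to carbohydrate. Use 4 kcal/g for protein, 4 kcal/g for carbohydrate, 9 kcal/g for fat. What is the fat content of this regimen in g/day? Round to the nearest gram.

23 g/day

Protein = 2 × 116 = 232 g → 232 × 4 = 928 kcal.
Non-protein calories = 1955 − 928 = 1027 kcal.
Fat: 20% × 1027 = 205.4 kcal; carbohydrate: 821.6 kcal.
Fat: 205.4 kcal ÷ 9 kcal/g = 22.8222 g.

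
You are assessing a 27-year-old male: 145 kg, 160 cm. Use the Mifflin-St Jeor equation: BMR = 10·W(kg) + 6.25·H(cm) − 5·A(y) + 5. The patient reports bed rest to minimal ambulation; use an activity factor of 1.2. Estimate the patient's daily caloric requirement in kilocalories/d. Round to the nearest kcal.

2784 kilocalories/d

Mifflin-St Jeor (male): BMR = 10(145) + 6.25(160) − 5(27) + 5 = 1450 + 1000 − 135 + 5 = 2320 kcal/day.
TEE = BMR × activity factor = 2320 × 1.2 = 2784 kcal/day.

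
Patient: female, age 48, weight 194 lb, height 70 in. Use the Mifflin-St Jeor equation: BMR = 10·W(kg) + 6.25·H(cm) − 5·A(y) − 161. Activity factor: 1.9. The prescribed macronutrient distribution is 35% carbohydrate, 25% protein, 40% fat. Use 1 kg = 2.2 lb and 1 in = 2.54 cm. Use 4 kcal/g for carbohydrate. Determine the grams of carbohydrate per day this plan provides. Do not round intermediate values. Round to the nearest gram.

265 g/day

Convert to metric: weight = 194 ÷ 2.2 = 88.1818 kg; height = 70 × 2.54 = 177.8 cm.
Mifflin-St Jeor (female): BMR = 10(88.1818) + 6.25(177.8) − 5(48) − 161 = 881.8182 + 1111.25 − 240 − 161 = 1592.0682 kcal/day.
TEE = 1592.0682 × 1.9 = 3024.9295 kcal/day.
Carbohydrate energy = 35% × 3024.9295 = 1058.7253 kcal.
Carbohydrate = 1058.7253 ÷ 4 kcal/g = 264.6813 g.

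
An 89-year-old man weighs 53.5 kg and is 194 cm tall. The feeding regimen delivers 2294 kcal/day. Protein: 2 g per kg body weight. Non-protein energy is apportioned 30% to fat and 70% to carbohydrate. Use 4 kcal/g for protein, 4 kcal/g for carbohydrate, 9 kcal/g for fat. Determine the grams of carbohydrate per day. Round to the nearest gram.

Protein = 2 × 53.5 = 107 g → 107 × 4 = 428 kcal.
Non-protein calories = 2294 − 428 = 1866 kcal.
Fat: 30% × 1866 = 559.8 kcal; carbohydrate: 1306.2 kcal.
Carbohydrate: 1306.2 kcal ÷ 4 kcal/g = 326.55 g.

327 g/day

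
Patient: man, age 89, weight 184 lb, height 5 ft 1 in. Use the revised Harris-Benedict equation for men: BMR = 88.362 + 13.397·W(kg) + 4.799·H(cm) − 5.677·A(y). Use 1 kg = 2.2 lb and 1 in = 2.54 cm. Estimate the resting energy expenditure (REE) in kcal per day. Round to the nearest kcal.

1447 kcal per day

Convert to metric: weight = 184 ÷ 2.2 = 83.6364 kg; height = (5×12 + 1) × 2.54 = 61 × 2.54 = 154.94 cm.
Harris-Benedict: BMR = 88.362 + 13.397(83.6364) + 4.799(154.94) − 5.677(89) = 1447.1424 kcal/day.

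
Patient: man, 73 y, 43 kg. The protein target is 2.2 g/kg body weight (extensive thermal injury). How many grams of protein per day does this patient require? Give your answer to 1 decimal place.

Protein = 2.2 g/kg × 43 kg = 94.6 g/day.

94.6 g/day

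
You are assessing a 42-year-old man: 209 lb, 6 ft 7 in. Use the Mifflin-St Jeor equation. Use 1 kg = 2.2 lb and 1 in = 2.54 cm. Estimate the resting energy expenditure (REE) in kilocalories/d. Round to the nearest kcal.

Convert to metric: weight = 209 ÷ 2.2 = 95 kg; height = (6×12 + 7) × 2.54 = 79 × 2.54 = 200.66 cm.
Mifflin-St Jeor (male): BMR = 10(95) + 6.25(200.66) − 5(42) + 5 = 950 + 1254.125 − 210 + 5 = 1999.125 kcal/day.

1999 kilocalories/d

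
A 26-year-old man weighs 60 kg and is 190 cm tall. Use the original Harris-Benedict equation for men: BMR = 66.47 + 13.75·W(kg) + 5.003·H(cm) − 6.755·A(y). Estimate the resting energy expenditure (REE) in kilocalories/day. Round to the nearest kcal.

Harris-Benedict: BMR = 66.47 + 13.75(60) + 5.003(190) − 6.755(26) = 1666.41 kcal/day.

1666 kilocalories/day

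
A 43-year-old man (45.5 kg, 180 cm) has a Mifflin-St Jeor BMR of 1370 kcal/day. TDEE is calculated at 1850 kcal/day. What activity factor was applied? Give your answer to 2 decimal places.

1.35

Activity factor = TEE ÷ BMR = 1850 ÷ 1370 = 1.35.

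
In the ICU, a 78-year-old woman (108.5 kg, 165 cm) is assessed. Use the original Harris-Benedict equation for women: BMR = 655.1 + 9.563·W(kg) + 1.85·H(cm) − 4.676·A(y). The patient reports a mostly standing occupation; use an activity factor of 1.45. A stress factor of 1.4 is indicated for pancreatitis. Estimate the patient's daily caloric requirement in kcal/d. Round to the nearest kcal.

3315 kcal/d

Harris-Benedict: BMR = 655.1 + 9.563(108.5) + 1.85(165) − 4.676(78) = 1633.2075 kcal/day.
TEE = BMR × activity factor = 1633.2075 × 1.45 = 2368.1509 kcal/day.
Apply stress factor: 2368.1509 × 1.4 = 3315.4112 kcal/day.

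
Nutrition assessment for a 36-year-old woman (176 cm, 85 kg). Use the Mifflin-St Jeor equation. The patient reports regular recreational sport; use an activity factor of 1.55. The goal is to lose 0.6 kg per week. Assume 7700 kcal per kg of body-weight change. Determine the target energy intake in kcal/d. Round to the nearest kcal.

Mifflin-St Jeor (female): BMR = 10(85) + 6.25(176) − 5(36) − 161 = 850 + 1100 − 180 − 161 = 1609 kcal/day.
TEE = 1609 × 1.55 = 2493.95 kcal/day.
Required daily deficit = 0.6 × 7700 ÷ 7 = 660 kcal/day.
Target intake = 2493.95 − 660 = 1833.95 kcal/day.

1834 kcal/d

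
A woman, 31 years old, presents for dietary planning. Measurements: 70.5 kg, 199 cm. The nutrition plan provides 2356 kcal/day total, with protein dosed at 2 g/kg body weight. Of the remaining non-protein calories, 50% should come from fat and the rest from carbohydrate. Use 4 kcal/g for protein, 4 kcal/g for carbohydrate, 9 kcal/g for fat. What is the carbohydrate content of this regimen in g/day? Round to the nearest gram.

224 g/day

Protein = 2 × 70.5 = 141 g → 141 × 4 = 564 kcal.
Non-protein calories = 2356 − 564 = 1792 kcal.
Fat: 50% × 1792 = 896 kcal; carbohydrate: 896 kcal.
Carbohydrate: 896 kcal ÷ 4 kcal/g = 224 g.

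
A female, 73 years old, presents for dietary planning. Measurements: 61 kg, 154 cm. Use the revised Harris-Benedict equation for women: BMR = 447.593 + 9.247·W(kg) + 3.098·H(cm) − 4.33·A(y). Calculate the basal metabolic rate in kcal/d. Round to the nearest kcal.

Harris-Benedict: BMR = 447.593 + 9.247(61) + 3.098(154) − 4.33(73) = 1172.662 kcal/day.

1173 kcal/d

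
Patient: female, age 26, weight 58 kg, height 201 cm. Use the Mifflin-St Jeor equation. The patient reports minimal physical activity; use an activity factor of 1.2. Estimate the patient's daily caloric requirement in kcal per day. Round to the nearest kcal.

Mifflin-St Jeor (female): BMR = 10(58) + 6.25(201) − 5(26) − 161 = 580 + 1256.25 − 130 − 161 = 1545.25 kcal/day.
TEE = BMR × activity factor = 1545.25 × 1.2 = 1854.3 kcal/day.

1854 kcal per day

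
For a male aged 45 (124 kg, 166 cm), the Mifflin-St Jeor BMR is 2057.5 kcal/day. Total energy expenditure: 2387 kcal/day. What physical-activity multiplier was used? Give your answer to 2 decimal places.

Activity factor = TEE ÷ BMR = 2387 ÷ 2057.5 = 1.16.

1.16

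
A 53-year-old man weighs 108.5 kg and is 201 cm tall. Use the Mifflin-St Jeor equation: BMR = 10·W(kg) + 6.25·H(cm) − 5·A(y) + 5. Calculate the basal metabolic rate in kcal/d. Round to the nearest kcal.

2081 kcal/d

Mifflin-St Jeor (male): BMR = 10(108.5) + 6.25(201) − 5(53) + 5 = 1085 + 1256.25 − 265 + 5 = 2081.25 kcal/day.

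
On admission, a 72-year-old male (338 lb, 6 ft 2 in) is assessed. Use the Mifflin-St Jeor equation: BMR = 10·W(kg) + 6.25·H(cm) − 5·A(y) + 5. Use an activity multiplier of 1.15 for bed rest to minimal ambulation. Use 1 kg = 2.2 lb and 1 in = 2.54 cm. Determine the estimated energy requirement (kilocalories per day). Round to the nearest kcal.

Convert to metric: weight = 338 ÷ 2.2 = 153.6364 kg; height = (6×12 + 2) × 2.54 = 74 × 2.54 = 187.96 cm.
Mifflin-St Jeor (male): BMR = 10(153.6364) + 6.25(187.96) − 5(72) + 5 = 1536.3636 + 1174.75 − 360 + 5 = 2356.1136 kcal/day.
TEE = BMR × activity factor = 2356.1136 × 1.15 = 2709.5307 kcal/day.

2710 kilocalories per day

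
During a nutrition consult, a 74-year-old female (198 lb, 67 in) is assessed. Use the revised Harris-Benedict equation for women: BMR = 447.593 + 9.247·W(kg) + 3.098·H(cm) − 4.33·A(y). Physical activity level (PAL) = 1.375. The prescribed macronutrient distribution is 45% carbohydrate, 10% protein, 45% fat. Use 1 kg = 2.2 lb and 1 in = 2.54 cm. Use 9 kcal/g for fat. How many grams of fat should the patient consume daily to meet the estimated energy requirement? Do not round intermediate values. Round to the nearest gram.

102 g/day

Convert to metric: weight = 198 ÷ 2.2 = 90 kg; height = 67 × 2.54 = 170.18 cm.
Harris-Benedict: BMR = 447.593 + 9.247(90) + 3.098(170.18) − 4.33(74) = 1486.6206 kcal/day.
TEE = 1486.6206 × 1.375 = 2044.1034 kcal/day.
Fat energy = 45% × 2044.1034 = 919.8465 kcal.
Fat = 919.8465 ÷ 9 kcal/g = 102.2052 g.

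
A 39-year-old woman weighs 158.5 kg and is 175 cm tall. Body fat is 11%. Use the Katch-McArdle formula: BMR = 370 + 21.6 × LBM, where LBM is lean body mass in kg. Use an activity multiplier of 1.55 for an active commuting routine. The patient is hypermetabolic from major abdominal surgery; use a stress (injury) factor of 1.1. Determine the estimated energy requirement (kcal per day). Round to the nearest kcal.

5826 kcal per day

LBM = 158.5 × (1 − 0.11) = 141.065 kg. Katch-McArdle: BMR = 370 + 21.6 × 141.065 = 3417.004 kcal/day.
TEE = BMR × activity factor = 3417.004 × 1.55 = 5296.3562 kcal/day.
Apply stress factor: 5296.3562 × 1.1 = 5825.9918 kcal/day.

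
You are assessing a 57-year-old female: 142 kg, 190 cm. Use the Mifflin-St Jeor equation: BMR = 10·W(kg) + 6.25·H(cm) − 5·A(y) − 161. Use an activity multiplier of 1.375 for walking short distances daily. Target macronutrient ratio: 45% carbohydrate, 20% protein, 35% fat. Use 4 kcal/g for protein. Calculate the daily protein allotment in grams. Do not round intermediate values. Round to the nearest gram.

Mifflin-St Jeor (female): BMR = 10(142) + 6.25(190) − 5(57) − 161 = 1420 + 1187.5 − 285 − 161 = 2161.5 kcal/day.
TEE = 2161.5 × 1.375 = 2972.0625 kcal/day.
Protein energy = 20% × 2972.0625 = 594.4125 kcal.
Protein = 594.4125 ÷ 4 kcal/g = 148.6031 g.

149 g/day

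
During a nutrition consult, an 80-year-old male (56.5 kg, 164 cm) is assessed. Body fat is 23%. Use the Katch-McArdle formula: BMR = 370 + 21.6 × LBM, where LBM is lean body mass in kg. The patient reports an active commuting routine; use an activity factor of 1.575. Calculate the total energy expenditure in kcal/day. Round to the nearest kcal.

LBM = 56.5 × (1 − 0.23) = 43.505 kg. Katch-McArdle: BMR = 370 + 21.6 × 43.505 = 1309.708 kcal/day.
TEE = BMR × activity factor = 1309.708 × 1.575 = 2062.7901 kcal/day.

2063 kcal/day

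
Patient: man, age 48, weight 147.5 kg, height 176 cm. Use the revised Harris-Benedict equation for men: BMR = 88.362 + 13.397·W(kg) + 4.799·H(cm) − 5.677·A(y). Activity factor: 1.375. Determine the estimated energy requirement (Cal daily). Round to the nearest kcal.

3625 Cal daily

Harris-Benedict: BMR = 88.362 + 13.397(147.5) + 4.799(176) − 5.677(48) = 2636.5475 kcal/day.
TEE = BMR × activity factor = 2636.5475 × 1.375 = 3625.2528 kcal/day.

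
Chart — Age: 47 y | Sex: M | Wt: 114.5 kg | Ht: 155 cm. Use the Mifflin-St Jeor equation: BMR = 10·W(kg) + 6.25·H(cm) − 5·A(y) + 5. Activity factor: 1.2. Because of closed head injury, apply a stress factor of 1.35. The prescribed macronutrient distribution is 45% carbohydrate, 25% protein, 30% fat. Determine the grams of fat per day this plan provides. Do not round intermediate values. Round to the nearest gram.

102 g/day

Mifflin-St Jeor (male): BMR = 10(114.5) + 6.25(155) − 5(47) + 5 = 1145 + 968.75 − 235 + 5 = 1883.75 kcal/day.
TEE = 1883.75 × 1.2 = 2260.5 kcal/day.
With stress factor 1.35: 2260.5 × 1.35 = 3051.675 kcal/day.
Fat energy = 30% × 3051.675 = 915.5025 kcal.
Fat = 915.5025 ÷ 9 kcal/g = 101.7225 g.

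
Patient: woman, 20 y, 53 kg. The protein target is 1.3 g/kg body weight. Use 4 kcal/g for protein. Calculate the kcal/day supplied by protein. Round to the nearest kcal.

Protein = 1.3 g/kg × 53 kg = 68.9 g/day.
Protein energy = 68.9 g × 4 kcal/g = 275.6 kcal/day.

276 kcal/day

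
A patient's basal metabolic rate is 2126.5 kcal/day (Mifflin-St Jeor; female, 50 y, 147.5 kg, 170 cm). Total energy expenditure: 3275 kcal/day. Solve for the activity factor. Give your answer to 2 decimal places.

Activity factor = TEE ÷ BMR = 3275 ÷ 2126.5 = 1.54.

1.54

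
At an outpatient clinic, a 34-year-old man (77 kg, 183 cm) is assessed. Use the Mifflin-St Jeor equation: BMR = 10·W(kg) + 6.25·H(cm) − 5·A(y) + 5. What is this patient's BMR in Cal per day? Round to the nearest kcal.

Mifflin-St Jeor (male): BMR = 10(77) + 6.25(183) − 5(34) + 5 = 770 + 1143.75 − 170 + 5 = 1748.75 kcal/day.

1749 Cal per day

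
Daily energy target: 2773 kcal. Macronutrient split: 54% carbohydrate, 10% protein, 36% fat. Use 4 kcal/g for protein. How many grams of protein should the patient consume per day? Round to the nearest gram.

69 g/day

Protein energy = 10% × 2773 = 277.3 kcal.
At 4 kcal/g: 277.3 ÷ 4 = 69.325 g.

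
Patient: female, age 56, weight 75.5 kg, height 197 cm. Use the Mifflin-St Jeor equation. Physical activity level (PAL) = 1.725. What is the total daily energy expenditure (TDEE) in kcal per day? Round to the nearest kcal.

2666 kcal per day

Mifflin-St Jeor (female): BMR = 10(75.5) + 6.25(197) − 5(56) − 161 = 755 + 1231.25 − 280 − 161 = 1545.25 kcal/day.
TEE = BMR × activity factor = 1545.25 × 1.725 = 2665.5563 kcal/day.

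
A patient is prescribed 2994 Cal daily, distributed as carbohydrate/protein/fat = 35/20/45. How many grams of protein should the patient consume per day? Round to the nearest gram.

Protein energy = 20% × 2994 = 598.8 kcal.
At 4 kcal/g: 598.8 ÷ 4 = 149.7 g.

150 g/day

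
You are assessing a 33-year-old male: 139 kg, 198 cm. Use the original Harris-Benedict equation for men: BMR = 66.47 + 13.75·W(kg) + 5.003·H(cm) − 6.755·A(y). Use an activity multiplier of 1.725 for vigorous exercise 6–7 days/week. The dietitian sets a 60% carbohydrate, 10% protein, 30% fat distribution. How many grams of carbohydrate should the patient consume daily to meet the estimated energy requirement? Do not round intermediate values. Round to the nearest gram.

Harris-Benedict: BMR = 66.47 + 13.75(139) + 5.003(198) − 6.755(33) = 2745.399 kcal/day.
TEE = 2745.399 × 1.725 = 4735.8133 kcal/day.
Carbohydrate energy = 60% × 4735.8133 = 2841.488 kcal.
Carbohydrate = 2841.488 ÷ 4 kcal/g = 710.372 g.

710 g/day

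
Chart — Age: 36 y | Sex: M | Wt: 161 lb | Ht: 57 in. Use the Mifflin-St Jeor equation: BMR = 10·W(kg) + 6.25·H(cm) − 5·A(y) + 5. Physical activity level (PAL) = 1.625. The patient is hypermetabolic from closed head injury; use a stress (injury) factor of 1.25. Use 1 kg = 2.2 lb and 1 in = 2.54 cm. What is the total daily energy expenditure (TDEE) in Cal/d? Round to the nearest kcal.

2969 Cal/d

Convert to metric: weight = 161 ÷ 2.2 = 73.1818 kg; height = 57 × 2.54 = 144.78 cm.
Mifflin-St Jeor (male): BMR = 10(73.1818) + 6.25(144.78) − 5(36) + 5 = 731.8182 + 904.875 − 180 + 5 = 1461.6932 kcal/day.
TEE = BMR × activity factor = 1461.6932 × 1.625 = 2375.2514 kcal/day.
Apply stress factor: 2375.2514 × 1.25 = 2969.0643 kcal/day.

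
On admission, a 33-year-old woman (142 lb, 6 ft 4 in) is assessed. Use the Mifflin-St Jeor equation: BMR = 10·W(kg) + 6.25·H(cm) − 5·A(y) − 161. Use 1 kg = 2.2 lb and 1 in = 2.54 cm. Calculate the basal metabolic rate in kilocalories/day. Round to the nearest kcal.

1526 kilocalories/day

Convert to metric: weight = 142 ÷ 2.2 = 64.5455 kg; height = (6×12 + 4) × 2.54 = 76 × 2.54 = 193.04 cm.
Mifflin-St Jeor (female): BMR = 10(64.5455) + 6.25(193.04) − 5(33) − 161 = 645.4545 + 1206.5 − 165 − 161 = 1525.9545 kcal/day.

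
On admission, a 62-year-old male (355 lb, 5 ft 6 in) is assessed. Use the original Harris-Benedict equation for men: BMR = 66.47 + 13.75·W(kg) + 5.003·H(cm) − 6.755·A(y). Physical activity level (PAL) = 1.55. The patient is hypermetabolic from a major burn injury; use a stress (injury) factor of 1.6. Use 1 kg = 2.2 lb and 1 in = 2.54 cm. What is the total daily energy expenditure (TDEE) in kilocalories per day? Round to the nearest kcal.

6709 kilocalories per day

Convert to metric: weight = 355 ÷ 2.2 = 161.3636 kg; height = (5×12 + 6) × 2.54 = 66 × 2.54 = 167.64 cm.
Harris-Benedict: BMR = 66.47 + 13.75(161.3636) + 5.003(167.64) − 6.755(62) = 2705.1129 kcal/day.
TEE = BMR × activity factor = 2705.1129 × 1.55 = 4192.925 kcal/day.
Apply stress factor: 4192.925 × 1.6 = 6708.68 kcal/day.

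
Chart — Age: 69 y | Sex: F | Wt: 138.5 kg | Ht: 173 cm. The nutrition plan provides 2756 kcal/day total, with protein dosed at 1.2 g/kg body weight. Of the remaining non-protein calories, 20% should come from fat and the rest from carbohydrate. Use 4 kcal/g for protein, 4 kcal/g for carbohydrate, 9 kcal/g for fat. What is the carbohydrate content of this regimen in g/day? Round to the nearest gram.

Protein = 1.2 × 138.5 = 166.2 g → 166.2 × 4 = 664.8 kcal.
Non-protein calories = 2756 − 664.8 = 2091.2 kcal.
Fat: 20% × 2091.2 = 418.24 kcal; carbohydrate: 1672.96 kcal.
Carbohydrate: 1672.96 kcal ÷ 4 kcal/g = 418.24 g.

418 g/day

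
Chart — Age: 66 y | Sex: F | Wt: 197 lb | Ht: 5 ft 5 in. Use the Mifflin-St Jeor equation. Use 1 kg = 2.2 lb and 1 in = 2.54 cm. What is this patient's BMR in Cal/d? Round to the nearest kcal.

1436 Cal/d

Convert to metric: weight = 197 ÷ 2.2 = 89.5455 kg; height = (5×12 + 5) × 2.54 = 65 × 2.54 = 165.1 cm.
Mifflin-St Jeor (female): BMR = 10(89.5455) + 6.25(165.1) − 5(66) − 161 = 895.4545 + 1031.875 − 330 − 161 = 1436.3295 kcal/day.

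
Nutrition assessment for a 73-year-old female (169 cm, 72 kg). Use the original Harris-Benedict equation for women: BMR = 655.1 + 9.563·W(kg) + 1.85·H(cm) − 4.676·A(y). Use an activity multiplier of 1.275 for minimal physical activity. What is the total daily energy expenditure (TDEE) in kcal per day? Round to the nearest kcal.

Harris-Benedict: BMR = 655.1 + 9.563(72) + 1.85(169) − 4.676(73) = 1314.938 kcal/day.
TEE = BMR × activity factor = 1314.938 × 1.275 = 1676.546 kcal/day.

1677 kcal per day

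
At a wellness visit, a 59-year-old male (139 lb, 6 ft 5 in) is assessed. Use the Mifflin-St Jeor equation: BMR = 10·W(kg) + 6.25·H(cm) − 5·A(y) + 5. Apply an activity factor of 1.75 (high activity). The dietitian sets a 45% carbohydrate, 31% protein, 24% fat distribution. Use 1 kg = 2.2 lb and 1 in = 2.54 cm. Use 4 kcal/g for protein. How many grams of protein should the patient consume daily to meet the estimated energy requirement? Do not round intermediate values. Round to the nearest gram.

Convert to metric: weight = 139 ÷ 2.2 = 63.1818 kg; height = (6×12 + 5) × 2.54 = 77 × 2.54 = 195.58 cm.
Mifflin-St Jeor (male): BMR = 10(63.1818) + 6.25(195.58) − 5(59) + 5 = 631.8182 + 1222.375 − 295 + 5 = 1564.1932 kcal/day.
TEE = 1564.1932 × 1.75 = 2737.3381 kcal/day.
Protein energy = 31% × 2737.3381 = 848.5748 kcal.
Protein = 848.5748 ÷ 4 kcal/g = 212.1437 g.

212 g/day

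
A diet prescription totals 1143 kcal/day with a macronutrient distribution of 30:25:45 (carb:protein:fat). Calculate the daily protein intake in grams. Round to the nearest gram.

71 g/day

Protein energy = 25% × 1143 = 285.75 kcal.
At 4 kcal/g: 285.75 ÷ 4 = 71.4375 g.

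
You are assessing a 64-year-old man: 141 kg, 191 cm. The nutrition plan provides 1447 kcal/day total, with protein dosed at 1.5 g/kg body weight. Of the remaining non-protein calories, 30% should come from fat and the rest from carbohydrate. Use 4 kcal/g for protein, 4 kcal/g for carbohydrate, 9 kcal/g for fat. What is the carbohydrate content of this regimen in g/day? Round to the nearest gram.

105 g/day

Protein = 1.5 × 141 = 211.5 g → 211.5 × 4 = 846 kcal.
Non-protein calories = 1447 − 846 = 601 kcal.
Fat: 30% × 601 = 180.3 kcal; carbohydrate: 420.7 kcal.
Carbohydrate: 420.7 kcal ÷ 4 kcal/g = 105.175 g.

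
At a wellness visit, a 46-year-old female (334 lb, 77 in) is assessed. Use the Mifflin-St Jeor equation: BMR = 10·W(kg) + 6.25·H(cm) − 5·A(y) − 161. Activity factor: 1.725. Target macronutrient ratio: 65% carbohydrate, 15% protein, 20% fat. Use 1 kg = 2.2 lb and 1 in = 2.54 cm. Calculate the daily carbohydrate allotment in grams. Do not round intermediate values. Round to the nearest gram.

Convert to metric: weight = 334 ÷ 2.2 = 151.8182 kg; height = 77 × 2.54 = 195.58 cm.
Mifflin-St Jeor (female): BMR = 10(151.8182) + 6.25(195.58) − 5(46) − 161 = 1518.1818 + 1222.375 − 230 − 161 = 2349.5568 kcal/day.
TEE = 2349.5568 × 1.725 = 4052.9855 kcal/day.
Carbohydrate energy = 65% × 4052.9855 = 2634.4406 kcal.
Carbohydrate = 2634.4406 ÷ 4 kcal/g = 658.6101 g.

659 g/day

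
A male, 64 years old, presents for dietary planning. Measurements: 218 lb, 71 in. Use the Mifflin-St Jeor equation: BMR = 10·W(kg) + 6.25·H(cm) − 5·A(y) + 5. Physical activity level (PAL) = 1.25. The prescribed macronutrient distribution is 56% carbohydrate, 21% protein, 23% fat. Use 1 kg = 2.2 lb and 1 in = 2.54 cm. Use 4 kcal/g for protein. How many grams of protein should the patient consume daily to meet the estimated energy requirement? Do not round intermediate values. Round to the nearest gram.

118 g/day

Convert to metric: weight = 218 ÷ 2.2 = 99.0909 kg; height = 71 × 2.54 = 180.34 cm.
Mifflin-St Jeor (male): BMR = 10(99.0909) + 6.25(180.34) − 5(64) + 5 = 990.9091 + 1127.125 − 320 + 5 = 1803.0341 kcal/day.
TEE = 1803.0341 × 1.25 = 2253.7926 kcal/day.
Protein energy = 21% × 2253.7926 = 473.2964 kcal.
Protein = 473.2964 ÷ 4 kcal/g = 118.3241 g.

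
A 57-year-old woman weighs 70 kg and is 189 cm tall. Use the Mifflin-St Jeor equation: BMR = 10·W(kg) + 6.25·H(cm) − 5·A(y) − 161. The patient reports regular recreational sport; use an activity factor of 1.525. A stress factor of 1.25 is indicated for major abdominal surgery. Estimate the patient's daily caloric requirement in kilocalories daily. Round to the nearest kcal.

Mifflin-St Jeor (female): BMR = 10(70) + 6.25(189) − 5(57) − 161 = 700 + 1181.25 − 285 − 161 = 1435.25 kcal/day.
TEE = BMR × activity factor = 1435.25 × 1.525 = 2188.7563 kcal/day.
Apply stress factor: 2188.7563 × 1.25 = 2735.9453 kcal/day.

2736 kilocalories daily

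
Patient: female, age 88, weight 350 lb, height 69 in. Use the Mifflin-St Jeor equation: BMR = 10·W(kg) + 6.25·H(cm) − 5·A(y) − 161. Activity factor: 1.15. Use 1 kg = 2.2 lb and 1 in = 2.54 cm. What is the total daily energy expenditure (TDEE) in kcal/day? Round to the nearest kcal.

2398 kcal/day

Convert to metric: weight = 350 ÷ 2.2 = 159.0909 kg; height = 69 × 2.54 = 175.26 cm.
Mifflin-St Jeor (female): BMR = 10(159.0909) + 6.25(175.26) − 5(88) − 161 = 1590.9091 + 1095.375 − 440 − 161 = 2085.2841 kcal/day.
TEE = BMR × activity factor = 2085.2841 × 1.15 = 2398.0767 kcal/day.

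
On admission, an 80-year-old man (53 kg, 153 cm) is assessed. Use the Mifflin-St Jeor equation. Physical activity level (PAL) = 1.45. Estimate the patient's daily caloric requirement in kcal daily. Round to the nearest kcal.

Mifflin-St Jeor (male): BMR = 10(53) + 6.25(153) − 5(80) + 5 = 530 + 956.25 − 400 + 5 = 1091.25 kcal/day.
TEE = BMR × activity factor = 1091.25 × 1.45 = 1582.3125 kcal/day.

1582 kcal daily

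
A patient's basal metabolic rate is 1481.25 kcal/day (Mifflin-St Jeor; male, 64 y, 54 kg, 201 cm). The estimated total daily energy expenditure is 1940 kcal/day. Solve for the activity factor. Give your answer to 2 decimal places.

Activity factor = TEE ÷ BMR = 1940 ÷ 1481.25 = 1.31.

1.31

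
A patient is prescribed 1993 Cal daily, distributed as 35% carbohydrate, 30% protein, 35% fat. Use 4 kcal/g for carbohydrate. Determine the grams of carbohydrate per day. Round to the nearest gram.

174 g/day

Carbohydrate energy = 35% × 1993 = 697.55 kcal.
At 4 kcal/g: 697.55 ÷ 4 = 174.3875 g.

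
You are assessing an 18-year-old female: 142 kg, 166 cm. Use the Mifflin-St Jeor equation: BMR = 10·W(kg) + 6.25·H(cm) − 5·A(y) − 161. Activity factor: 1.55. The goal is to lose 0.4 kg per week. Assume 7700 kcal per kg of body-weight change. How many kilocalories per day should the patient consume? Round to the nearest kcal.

2980 kilocalories per day

Mifflin-St Jeor (female): BMR = 10(142) + 6.25(166) − 5(18) − 161 = 1420 + 1037.5 − 90 − 161 = 2206.5 kcal/day.
TEE = 2206.5 × 1.55 = 3420.075 kcal/day.
Required daily deficit = 0.4 × 7700 ÷ 7 = 440 kcal/day.
Target intake = 3420.075 − 440 = 2980.075 kcal/day.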